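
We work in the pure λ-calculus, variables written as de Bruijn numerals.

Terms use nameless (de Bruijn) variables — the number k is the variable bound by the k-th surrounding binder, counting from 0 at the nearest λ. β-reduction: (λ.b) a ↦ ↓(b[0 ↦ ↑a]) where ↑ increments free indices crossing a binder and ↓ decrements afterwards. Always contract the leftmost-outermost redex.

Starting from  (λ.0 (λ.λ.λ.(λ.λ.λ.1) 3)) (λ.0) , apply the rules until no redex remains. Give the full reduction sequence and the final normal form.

  start: (λ.0 (λ.λ.λ.(λ.λ.λ.1) 3)) (λ.0)
  →1  (λ.0) (λ.λ.λ.(λ.λ.λ.1) (λ.0))
  →2  λ.λ.λ.(λ.λ.λ.1) (λ.0)
  →3  λ.λ.λ.λ.λ.1

Answer: normal form = λ.λ.λ.λ.λ.1  (in 3 steps)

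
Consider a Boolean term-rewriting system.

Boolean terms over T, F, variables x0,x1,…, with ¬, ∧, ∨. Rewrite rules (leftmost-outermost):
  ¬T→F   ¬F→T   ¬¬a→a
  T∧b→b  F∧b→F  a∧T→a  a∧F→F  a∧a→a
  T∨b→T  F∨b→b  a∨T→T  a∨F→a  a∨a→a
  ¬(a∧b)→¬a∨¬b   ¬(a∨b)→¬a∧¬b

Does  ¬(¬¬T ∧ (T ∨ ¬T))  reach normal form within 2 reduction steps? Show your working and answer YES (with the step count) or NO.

  start: ¬(¬¬T ∧ (T ∨ ¬T))
  step 1: ¬¬¬T ∨ ¬(T ∨ ¬T)
  step 2: ¬T ∨ ¬(T ∨ ¬T)

Answer: NO — after 2 steps the term is ¬T ∨ ¬(T ∨ ¬T), not yet normal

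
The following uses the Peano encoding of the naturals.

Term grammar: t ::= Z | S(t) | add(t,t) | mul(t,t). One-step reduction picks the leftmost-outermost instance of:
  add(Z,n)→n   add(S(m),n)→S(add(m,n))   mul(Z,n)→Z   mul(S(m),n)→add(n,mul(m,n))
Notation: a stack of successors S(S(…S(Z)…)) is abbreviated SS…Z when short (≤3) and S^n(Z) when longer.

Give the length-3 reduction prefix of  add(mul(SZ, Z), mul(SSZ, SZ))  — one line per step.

  start: add(mul(SZ, Z), mul(SSZ, SZ))
  [1] add(add(Z, mul(Z, Z)), mul(SSZ, SZ))
  [2] add(mul(Z, Z), mul(SSZ, SZ))
  [3] add(Z, mul(SSZ, SZ))

Answer: after 3 steps: add(Z, mul(SSZ, SZ))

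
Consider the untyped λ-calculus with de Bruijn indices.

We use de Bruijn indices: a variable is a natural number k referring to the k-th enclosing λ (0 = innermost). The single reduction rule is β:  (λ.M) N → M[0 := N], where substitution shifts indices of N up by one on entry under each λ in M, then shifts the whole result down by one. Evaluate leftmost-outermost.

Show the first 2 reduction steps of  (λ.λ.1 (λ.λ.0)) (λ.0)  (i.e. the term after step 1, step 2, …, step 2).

Answer: after 2 steps: λ.λ.λ.0

Working:
  start: (λ.λ.1 (λ.λ.0)) (λ.0)
  [1] λ.(λ.0) (λ.λ.0)
  [2] λ.λ.λ.0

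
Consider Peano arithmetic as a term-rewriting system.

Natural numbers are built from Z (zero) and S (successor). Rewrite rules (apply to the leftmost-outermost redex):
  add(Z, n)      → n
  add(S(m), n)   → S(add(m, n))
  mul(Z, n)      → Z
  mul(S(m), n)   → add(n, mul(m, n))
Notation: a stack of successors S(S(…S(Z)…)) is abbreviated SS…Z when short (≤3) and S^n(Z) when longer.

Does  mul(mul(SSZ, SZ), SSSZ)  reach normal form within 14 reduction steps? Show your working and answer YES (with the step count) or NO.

  start: mul(mul(SSZ, SZ), SSSZ)
  →1  mul(add(SZ, mul(SZ, SZ)), SSSZ)
  →2  mul(S(add(Z, mul(SZ, SZ))), SSSZ)
  →3  add(SSSZ, mul(add(Z, mul(SZ, SZ)), SSSZ))
  →4  S(add(SSZ, mul(add(Z, mul(SZ, SZ)), SSSZ)))
  →5  S(S(add(SZ, mul(add(Z, mul(SZ, SZ)), SSSZ))))
  →6  S(S(S(add(Z, mul(add(Z, mul(SZ, SZ)), SSSZ)))))
  →7  S(S(S(mul(add(Z, mul(SZ, SZ)), SSSZ))))
  →8  S(S(S(mul(mul(SZ, SZ), SSSZ))))
  →9  S(S(S(mul(add(SZ, mul(Z, SZ)), SSSZ))))
  →10  S(S(S(mul(S(add(Z, mul(Z, SZ))), SSSZ))))
  →11  S(S(S(add(SSSZ, mul(add(Z, mul(Z, SZ)), SSSZ)))))
  →12  S(S(S(S(add(SSZ, mul(add(Z, mul(Z, SZ)), SSSZ))))))
  →13  S(S(S(S(S(add(SZ, mul(add(Z, mul(Z, SZ)), SSSZ)))))))
  →14  S(S(S(S(S(S(add(Z, mul(add(Z, mul(Z, SZ)), SSSZ))))))))

Answer: NO — after 14 steps the term is S(S(S(S(S(S(add(Z, mul(add(Z, mul(Z, SZ)), SSSZ)))))))), not yet normal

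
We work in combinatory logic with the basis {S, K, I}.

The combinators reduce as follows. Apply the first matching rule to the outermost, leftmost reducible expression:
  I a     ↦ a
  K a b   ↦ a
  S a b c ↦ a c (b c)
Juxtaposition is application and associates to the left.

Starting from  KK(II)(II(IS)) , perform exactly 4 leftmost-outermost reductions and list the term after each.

Answer: after 4 steps: KS

Derivation:
  start: KK(II)(II(IS))
  step 1: K(II(IS))
  step 2: K(I(IS))
  step 3: K(IS)
  step 4: KS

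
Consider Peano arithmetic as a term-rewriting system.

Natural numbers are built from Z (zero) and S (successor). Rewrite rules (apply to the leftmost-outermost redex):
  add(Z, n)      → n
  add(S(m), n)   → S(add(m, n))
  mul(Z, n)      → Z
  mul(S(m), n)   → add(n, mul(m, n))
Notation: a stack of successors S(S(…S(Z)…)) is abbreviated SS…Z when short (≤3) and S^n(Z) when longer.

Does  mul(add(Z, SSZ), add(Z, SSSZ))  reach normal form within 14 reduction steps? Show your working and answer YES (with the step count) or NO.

Answer: YES — reaches normal form S^6(Z) in 14 ≤ 14 steps

Derivation:
  start: mul(add(Z, SSZ), add(Z, SSSZ))
  step 1: mul(SSZ, add(Z, SSSZ))
  step 2: add(add(Z, SSSZ), mul(SZ, add(Z, SSSZ)))
  step 3: add(SSSZ, mul(SZ, add(Z, SSSZ)))
  step 4: S(add(SSZ, mul(SZ, add(Z, SSSZ))))
  step 5: S(S(add(SZ, mul(SZ, add(Z, SSSZ)))))
  step 6: S(S(S(add(Z, mul(SZ, add(Z, SSSZ))))))
  step 7: S(S(S(mul(SZ, add(Z, SSSZ)))))
  step 8: S(S(S(add(add(Z, SSSZ), mul(Z, add(Z, SSSZ))))))
  step 9: S(S(S(add(SSSZ, mul(Z, add(Z, SSSZ))))))
  step 10: S(S(S(S(add(SSZ, mul(Z, add(Z, SSSZ)))))))
  step 11: S(S(S(S(S(add(SZ, mul(Z, add(Z, SSSZ))))))))
  step 12: S(S(S(S(S(S(add(Z, mul(Z, add(Z, SSSZ)))))))))
  step 13: S(S(S(S(S(S(mul(Z, add(Z, SSSZ))))))))
  step 14: S^6(Z)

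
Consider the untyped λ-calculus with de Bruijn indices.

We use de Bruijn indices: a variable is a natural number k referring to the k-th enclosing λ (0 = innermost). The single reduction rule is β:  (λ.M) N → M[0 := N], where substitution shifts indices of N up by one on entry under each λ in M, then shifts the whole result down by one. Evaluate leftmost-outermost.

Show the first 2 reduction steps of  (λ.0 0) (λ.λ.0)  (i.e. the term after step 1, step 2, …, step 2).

Answer: after 2 steps: λ.0

Reduction:
  start: (λ.0 0) (λ.λ.0)
  →1  (λ.λ.0) (λ.λ.0)
  →2  λ.0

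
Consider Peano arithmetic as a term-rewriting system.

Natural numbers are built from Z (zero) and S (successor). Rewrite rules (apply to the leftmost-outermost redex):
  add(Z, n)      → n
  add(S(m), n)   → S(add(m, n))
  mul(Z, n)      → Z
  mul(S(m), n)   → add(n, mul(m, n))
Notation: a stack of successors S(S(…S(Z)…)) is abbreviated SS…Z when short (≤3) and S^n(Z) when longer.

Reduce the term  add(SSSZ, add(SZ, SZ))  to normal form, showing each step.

Answer: normal form = S^5(Z)  (in 6 steps)

Derivation:
  start: add(SSSZ, add(SZ, SZ))
  step 1: S(add(SSZ, add(SZ, SZ)))
  step 2: S(S(add(SZ, add(SZ, SZ))))
  step 3: S(S(S(add(Z, add(SZ, SZ)))))
  step 4: S(S(S(add(SZ, SZ))))
  step 5: S(S(S(S(add(Z, SZ)))))
  step 6: S^5(Z)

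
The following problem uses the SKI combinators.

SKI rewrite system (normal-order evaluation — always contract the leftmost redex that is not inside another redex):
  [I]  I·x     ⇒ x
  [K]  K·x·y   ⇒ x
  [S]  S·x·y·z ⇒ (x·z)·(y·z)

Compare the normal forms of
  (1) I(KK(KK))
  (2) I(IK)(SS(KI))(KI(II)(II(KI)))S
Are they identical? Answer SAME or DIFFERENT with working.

Term A:
  start: I(KK(KK))
  →1  KK(KK)
  →2  K

Term B:
  start: I(IK)(SS(KI))(KI(II)(II(KI)))S
  →1  IK(SS(KI))(KI(II)(II(KI)))S
  →2  K(SS(KI))(KI(II)(II(KI)))S
  →3  SS(KI)S
  →4  SS(KIS)
  →5  SSI

Answer: DIFFERENT — A ⇓ K, B ⇓ SSI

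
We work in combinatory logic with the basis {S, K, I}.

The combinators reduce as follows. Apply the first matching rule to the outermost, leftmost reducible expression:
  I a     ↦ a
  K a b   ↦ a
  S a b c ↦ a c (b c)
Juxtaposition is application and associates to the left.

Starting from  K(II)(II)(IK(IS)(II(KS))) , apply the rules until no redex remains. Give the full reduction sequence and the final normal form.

Answer: normal form = S  (in 6 steps)

Derivation:
  start: K(II)(II)(IK(IS)(II(KS)))
  [1] II(IK(IS)(II(KS)))
  [2] I(IK(IS)(II(KS)))
  [3] IK(IS)(II(KS))
  [4] K(IS)(II(KS))
  [5] IS
  [6] S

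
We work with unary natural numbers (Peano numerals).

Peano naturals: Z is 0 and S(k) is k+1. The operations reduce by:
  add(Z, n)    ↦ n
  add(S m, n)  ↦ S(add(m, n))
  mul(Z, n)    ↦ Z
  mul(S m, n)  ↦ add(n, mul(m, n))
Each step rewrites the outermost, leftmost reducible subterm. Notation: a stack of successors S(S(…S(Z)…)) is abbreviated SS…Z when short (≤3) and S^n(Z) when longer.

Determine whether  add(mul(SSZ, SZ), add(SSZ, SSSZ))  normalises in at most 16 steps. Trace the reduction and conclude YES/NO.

Answer: YES — reaches normal form S^7(Z) in 13 ≤ 16 steps

Working:
  start: add(mul(SSZ, SZ), add(SSZ, SSSZ))
  →1  add(add(SZ, mul(SZ, SZ)), add(SSZ, SSSZ))
  →2  add(S(add(Z, mul(SZ, SZ))), add(SSZ, SSSZ))
  →3  S(add(add(Z, mul(SZ, SZ)), add(SSZ, SSSZ)))
  →4  S(add(mul(SZ, SZ), add(SSZ, SSSZ)))
  →5  S(add(add(SZ, mul(Z, SZ)), add(SSZ, SSSZ)))
  →6  S(add(S(add(Z, mul(Z, SZ))), add(SSZ, SSSZ)))
  →7  S(S(add(add(Z, mul(Z, SZ)), add(SSZ, SSSZ))))
  →8  S(S(add(mul(Z, SZ), add(SSZ, SSSZ))))
  →9  S(S(add(Z, add(SSZ, SSSZ))))
  →10  S(S(add(SSZ, SSSZ)))
  →11  S(S(S(add(SZ, SSSZ))))
  →12  S(S(S(S(add(Z, SSSZ)))))
  →13  S^7(Z)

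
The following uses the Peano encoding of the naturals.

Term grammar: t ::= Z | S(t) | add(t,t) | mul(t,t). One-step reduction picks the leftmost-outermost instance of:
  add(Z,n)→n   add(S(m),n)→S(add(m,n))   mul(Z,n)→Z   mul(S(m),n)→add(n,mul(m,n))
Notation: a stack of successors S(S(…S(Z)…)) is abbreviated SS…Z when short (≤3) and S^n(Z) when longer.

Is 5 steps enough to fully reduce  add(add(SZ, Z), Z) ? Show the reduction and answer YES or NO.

  start: add(add(SZ, Z), Z)
  →1  add(S(add(Z, Z)), Z)
  →2  S(add(add(Z, Z), Z))
  →3  S(add(Z, Z))
  →4  SZ

Answer: YES — reaches normal form SZ in 4 ≤ 5 steps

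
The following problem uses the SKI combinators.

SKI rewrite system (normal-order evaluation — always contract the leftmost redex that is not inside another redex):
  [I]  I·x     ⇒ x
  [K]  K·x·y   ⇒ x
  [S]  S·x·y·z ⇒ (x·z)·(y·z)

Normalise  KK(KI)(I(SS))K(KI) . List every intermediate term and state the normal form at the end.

  start: KK(KI)(I(SS))K(KI)
  →1  K(I(SS))K(KI)
  →2  I(SS)(KI)
  →3  SS(KI)

Answer: normal form = SS(KI)  (in 3 steps)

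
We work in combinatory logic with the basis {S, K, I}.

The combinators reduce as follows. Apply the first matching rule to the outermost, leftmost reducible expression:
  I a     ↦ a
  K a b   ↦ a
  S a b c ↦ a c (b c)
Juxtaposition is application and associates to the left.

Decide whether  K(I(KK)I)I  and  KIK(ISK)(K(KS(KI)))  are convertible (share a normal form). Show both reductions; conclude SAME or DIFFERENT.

Term A:
  start: K(I(KK)I)I
  step 1: I(KK)I
  step 2: KKI
  step 3: K

Term B:
  start: KIK(ISK)(K(KS(KI)))
  step 1: I(ISK)(K(KS(KI)))
  step 2: ISK(K(KS(KI)))
  step 3: SK(K(KS(KI)))
  step 4: SK(KS)

Answer: DIFFERENT — A ⇓ K, B ⇓ SK(KS)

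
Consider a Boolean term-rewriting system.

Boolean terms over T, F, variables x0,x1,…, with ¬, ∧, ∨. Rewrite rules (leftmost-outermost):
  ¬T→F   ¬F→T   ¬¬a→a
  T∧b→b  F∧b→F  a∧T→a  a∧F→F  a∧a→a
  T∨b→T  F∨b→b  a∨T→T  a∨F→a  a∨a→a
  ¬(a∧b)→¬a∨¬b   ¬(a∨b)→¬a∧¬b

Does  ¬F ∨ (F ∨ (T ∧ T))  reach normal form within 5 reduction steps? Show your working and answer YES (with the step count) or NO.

Answer: YES — reaches normal form T in 2 ≤ 5 steps

Working:
  start: ¬F ∨ (F ∨ (T ∧ T))
  →1  T ∨ (F ∨ (T ∧ T))
  →2  T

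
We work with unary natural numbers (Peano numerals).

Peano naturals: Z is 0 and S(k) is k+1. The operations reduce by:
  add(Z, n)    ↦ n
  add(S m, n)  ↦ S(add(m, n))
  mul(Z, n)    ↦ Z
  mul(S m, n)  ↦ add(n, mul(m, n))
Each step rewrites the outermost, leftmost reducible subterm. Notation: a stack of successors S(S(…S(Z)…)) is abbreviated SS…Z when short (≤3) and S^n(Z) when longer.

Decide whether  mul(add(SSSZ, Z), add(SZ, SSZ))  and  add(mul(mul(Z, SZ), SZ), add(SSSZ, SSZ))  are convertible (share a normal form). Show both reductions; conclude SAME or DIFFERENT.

Answer: DIFFERENT — A ⇓ S^9(Z), B ⇓ S^5(Z)

Reduction:
Term A:
  start: mul(add(SSSZ, Z), add(SZ, SSZ))
  →1  mul(S(add(SSZ, Z)), add(SZ, SSZ))
  →2  add(add(SZ, SSZ), mul(add(SSZ, Z), add(SZ, SSZ)))
  →3  add(S(add(Z, SSZ)), mul(add(SSZ, Z), add(SZ, SSZ)))
  →4  S(add(add(Z, SSZ), mul(add(SSZ, Z), add(SZ, SSZ))))
  →5  S(add(SSZ, mul(add(SSZ, Z), add(SZ, SSZ))))
  →6  S(S(add(SZ, mul(add(SSZ, Z), add(SZ, SSZ)))))
  →7  S(S(S(add(Z, mul(add(SSZ, Z), add(SZ, SSZ))))))
  →8  S(S(S(mul(add(SSZ, Z), add(SZ, SSZ)))))
  →9  S(S(S(mul(S(add(SZ, Z)), add(SZ, SSZ)))))
  →10  S(S(S(add(add(SZ, SSZ), mul(add(SZ, Z), add(SZ, SSZ))))))
  →11  S(S(S(add(S(add(Z, SSZ)), mul(add(SZ, Z), add(SZ, SSZ))))))
  →12  S(S(S(S(add(add(Z, SSZ), mul(add(SZ, Z), add(SZ, SSZ)))))))
  →13  S(S(S(S(add(SSZ, mul(add(SZ, Z), add(SZ, SSZ)))))))
  →14  S(S(S(S(S(add(SZ, mul(add(SZ, Z), add(SZ, SSZ))))))))
  →15  S(S(S(S(S(S(add(Z, mul(add(SZ, Z), add(SZ, SSZ)))))))))
  →16  S(S(S(S(S(S(mul(add(SZ, Z), add(SZ, SSZ))))))))
  →17  S(S(S(S(S(S(mul(S(add(Z, Z)), add(SZ, SSZ))))))))
  →18  S(S(S(S(S(S(add(add(SZ, SSZ), mul(add(Z, Z), add(SZ, SSZ)))))))))
  →19  S(S(S(S(S(S(add(S(add(Z, SSZ)), mul(add(Z, Z), add(SZ, SSZ)))))))))
  →20  S(S(S(S(S(S(S(add(add(Z, SSZ), mul(add(Z, Z), add(SZ, SSZ))))))))))
  →21  S(S(S(S(S(S(S(add(SSZ, mul(add(Z, Z), add(SZ, SSZ))))))))))
  →22  S(S(S(S(S(S(S(S(add(SZ, mul(add(Z, Z), add(SZ, SSZ)))))))))))
  →23  S(S(S(S(S(S(S(S(S(add(Z, mul(add(Z, Z), add(SZ, SSZ))))))))))))
  →24  S(S(S(S(S(S(S(S(S(mul(add(Z, Z), add(SZ, SSZ)))))))))))
  →25  S(S(S(S(S(S(S(S(S(mul(Z, add(SZ, SSZ)))))))))))
  →26  S^9(Z)

Term B:
  start: add(mul(mul(Z, SZ), SZ), add(SSSZ, SSZ))
  →1  add(mul(Z, SZ), add(SSSZ, SSZ))
  →2  add(Z, add(SSSZ, SSZ))
  →3  add(SSSZ, SSZ)
  →4  S(add(SSZ, SSZ))
  →5  S(S(add(SZ, SSZ)))
  →6  S(S(S(add(Z, SSZ))))
  →7  S^5(Z)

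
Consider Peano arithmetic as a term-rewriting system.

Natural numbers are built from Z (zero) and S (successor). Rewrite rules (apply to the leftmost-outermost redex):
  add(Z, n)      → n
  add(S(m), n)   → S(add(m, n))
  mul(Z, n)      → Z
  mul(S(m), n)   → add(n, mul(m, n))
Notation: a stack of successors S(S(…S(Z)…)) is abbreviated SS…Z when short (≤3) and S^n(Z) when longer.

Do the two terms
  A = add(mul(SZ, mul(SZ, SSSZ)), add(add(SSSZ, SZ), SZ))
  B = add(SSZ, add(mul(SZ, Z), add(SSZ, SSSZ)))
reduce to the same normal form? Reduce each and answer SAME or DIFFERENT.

Answer: DIFFERENT — A ⇓ S^8(Z), B ⇓ S^7(Z)

Derivation:
Term A:
  start: add(mul(SZ, mul(SZ, SSSZ)), add(add(SSSZ, SZ), SZ))
  →1  add(add(mul(SZ, SSSZ), mul(Z, mul(SZ, SSSZ))), add(add(SSSZ, SZ), SZ))
  →2  add(add(add(SSSZ, mul(Z, SSSZ)), mul(Z, mul(SZ, SSSZ))), add(add(SSSZ, SZ), SZ))
  →3  add(add(S(add(SSZ, mul(Z, SSSZ))), mul(Z, mul(SZ, SSSZ))), add(add(SSSZ, SZ), SZ))
  →4  add(S(add(add(SSZ, mul(Z, SSSZ)), mul(Z, mul(SZ, SSSZ)))), add(add(SSSZ, SZ), SZ))
  →5  S(add(add(add(SSZ, mul(Z, SSSZ)), mul(Z, mul(SZ, SSSZ))), add(add(SSSZ, SZ), SZ)))
  →6  S(add(add(S(add(SZ, mul(Z, SSSZ))), mul(Z, mul(SZ, SSSZ))), add(add(SSSZ, SZ), SZ)))
  →7  S(add(S(add(add(SZ, mul(Z, SSSZ)), mul(Z, mul(SZ, SSSZ)))), add(add(SSSZ, SZ), SZ)))
  →8  S(S(add(add(add(SZ, mul(Z, SSSZ)), mul(Z, mul(SZ, SSSZ))), add(add(SSSZ, SZ), SZ))))
  →9  S(S(add(add(S(add(Z, mul(Z, SSSZ))), mul(Z, mul(SZ, SSSZ))), add(add(SSSZ, SZ), SZ))))
  →10  S(S(add(S(add(add(Z, mul(Z, SSSZ)), mul(Z, mul(SZ, SSSZ)))), add(add(SSSZ, SZ), SZ))))
  →11  S(S(S(add(add(add(Z, mul(Z, SSSZ)), mul(Z, mul(SZ, SSSZ))), add(add(SSSZ, SZ), SZ)))))
  →12  S(S(S(add(add(mul(Z, SSSZ), mul(Z, mul(SZ, SSSZ))), add(add(SSSZ, SZ), SZ)))))
  →13  S(S(S(add(add(Z, mul(Z, mul(SZ, SSSZ))), add(add(SSSZ, SZ), SZ)))))
  →14  S(S(S(add(mul(Z, mul(SZ, SSSZ)), add(add(SSSZ, SZ), SZ)))))
  →15  S(S(S(add(Z, add(add(SSSZ, SZ), SZ)))))
  →16  S(S(S(add(add(SSSZ, SZ), SZ))))
  →17  S(S(S(add(S(add(SSZ, SZ)), SZ))))
  →18  S(S(S(S(add(add(SSZ, SZ), SZ)))))
  →19  S(S(S(S(add(S(add(SZ, SZ)), SZ)))))
  →20  S(S(S(S(S(add(add(SZ, SZ), SZ))))))
  →21  S(S(S(S(S(add(S(add(Z, SZ)), SZ))))))
  →22  S(S(S(S(S(S(add(add(Z, SZ), SZ)))))))
  →23  S(S(S(S(S(S(add(SZ, SZ)))))))
  →24  S(S(S(S(S(S(S(add(Z, SZ))))))))
  →25  S^8(Z)

Term B:
  start: add(SSZ, add(mul(SZ, Z), add(SSZ, SSSZ)))
  →1  S(add(SZ, add(mul(SZ, Z), add(SSZ, SSSZ))))
  →2  S(S(add(Z, add(mul(SZ, Z), add(SSZ, SSSZ)))))
  →3  S(S(add(mul(SZ, Z), add(SSZ, SSSZ))))
  →4  S(S(add(add(Z, mul(Z, Z)), add(SSZ, SSSZ))))
  →5  S(S(add(mul(Z, Z), add(SSZ, SSSZ))))
  →6  S(S(add(Z, add(SSZ, SSSZ))))
  →7  S(S(add(SSZ, SSSZ)))
  →8  S(S(S(add(SZ, SSSZ))))
  →9  S(S(S(S(add(Z, SSSZ)))))
  →10  S^7(Z)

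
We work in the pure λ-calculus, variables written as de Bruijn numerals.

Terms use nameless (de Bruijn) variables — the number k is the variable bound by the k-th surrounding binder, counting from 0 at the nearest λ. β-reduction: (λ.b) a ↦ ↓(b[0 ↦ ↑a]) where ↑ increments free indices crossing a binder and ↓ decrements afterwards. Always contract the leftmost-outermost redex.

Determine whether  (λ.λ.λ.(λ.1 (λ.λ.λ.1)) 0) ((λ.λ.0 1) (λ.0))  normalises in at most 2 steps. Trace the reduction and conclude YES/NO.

Answer: YES — reaches normal form λ.λ.0 (λ.λ.λ.1) in 2 ≤ 2 steps

Working:
  start: (λ.λ.λ.(λ.1 (λ.λ.λ.1)) 0) ((λ.λ.0 1) (λ.0))
  step 1: λ.λ.(λ.1 (λ.λ.λ.1)) 0
  step 2: λ.λ.0 (λ.λ.λ.1)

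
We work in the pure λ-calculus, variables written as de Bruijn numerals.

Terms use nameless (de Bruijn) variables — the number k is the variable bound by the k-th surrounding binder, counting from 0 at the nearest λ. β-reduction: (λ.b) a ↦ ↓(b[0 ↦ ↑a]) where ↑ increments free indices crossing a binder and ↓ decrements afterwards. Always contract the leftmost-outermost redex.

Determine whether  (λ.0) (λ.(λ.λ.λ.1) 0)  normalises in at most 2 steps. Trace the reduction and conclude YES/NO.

  start: (λ.0) (λ.(λ.λ.λ.1) 0)
  →1  λ.(λ.λ.λ.1) 0
  →2  λ.λ.λ.1

Answer: YES — reaches normal form λ.λ.λ.1 in 2 ≤ 2 steps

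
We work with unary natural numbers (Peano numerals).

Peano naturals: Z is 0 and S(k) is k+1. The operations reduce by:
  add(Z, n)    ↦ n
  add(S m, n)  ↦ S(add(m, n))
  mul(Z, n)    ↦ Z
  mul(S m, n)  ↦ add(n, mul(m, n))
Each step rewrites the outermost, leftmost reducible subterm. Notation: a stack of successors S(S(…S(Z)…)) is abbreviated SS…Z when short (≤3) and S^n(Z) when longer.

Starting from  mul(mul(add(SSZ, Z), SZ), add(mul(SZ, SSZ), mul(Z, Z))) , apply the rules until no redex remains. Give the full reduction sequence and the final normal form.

Answer: normal form = S^4(Z)  (in 37 steps)

Working:
  start: mul(mul(add(SSZ, Z), SZ), add(mul(SZ, SSZ), mul(Z, Z)))
  →1  mul(mul(S(add(SZ, Z)), SZ), add(mul(SZ, SSZ), mul(Z, Z)))
  →2  mul(add(SZ, mul(add(SZ, Z), SZ)), add(mul(SZ, SSZ), mul(Z, Z)))
  →3  mul(S(add(Z, mul(add(SZ, Z), SZ))), add(mul(SZ, SSZ), mul(Z, Z)))
  →4  add(add(mul(SZ, SSZ), mul(Z, Z)), mul(add(Z, mul(add(SZ, Z), SZ)), add(mul(SZ, SSZ), mul(Z, Z))))
  →5  add(add(add(SSZ, mul(Z, SSZ)), mul(Z, Z)), mul(add(Z, mul(add(SZ, Z), SZ)), add(mul(SZ, SSZ), mul(Z, Z))))
  →6  add(add(S(add(SZ, mul(Z, SSZ))), mul(Z, Z)), mul(add(Z, mul(add(SZ, Z), SZ)), add(mul(SZ, SSZ), mul(Z, Z))))
  →7  add(S(add(add(SZ, mul(Z, SSZ)), mul(Z, Z))), mul(add(Z, mul(add(SZ, Z), SZ)), add(mul(SZ, SSZ), mul(Z, Z))))
  →8  S(add(add(add(SZ, mul(Z, SSZ)), mul(Z, Z)), mul(add(Z, mul(add(SZ, Z), SZ)), add(mul(SZ, SSZ), mul(Z, Z)))))
  →9  S(add(add(S(add(Z, mul(Z, SSZ))), mul(Z, Z)), mul(add(Z, mul(add(SZ, Z), SZ)), add(mul(SZ, SSZ), mul(Z, Z)))))
  →10  S(add(S(add(add(Z, mul(Z, SSZ)), mul(Z, Z))), mul(add(Z, mul(add(SZ, Z), SZ)), add(mul(SZ, SSZ), mul(Z, Z)))))
  →11  S(S(add(add(add(Z, mul(Z, SSZ)), mul(Z, Z)), mul(add(Z, mul(add(SZ, Z), SZ)), add(mul(SZ, SSZ), mul(Z, Z))))))
  →12  S(S(add(add(mul(Z, SSZ), mul(Z, Z)), mul(add(Z, mul(add(SZ, Z), SZ)), add(mul(SZ, SSZ), mul(Z, Z))))))
  →13  S(S(add(add(Z, mul(Z, Z)), mul(add(Z, mul(add(SZ, Z), SZ)), add(mul(SZ, SSZ), mul(Z, Z))))))
  →14  S(S(add(mul(Z, Z), mul(add(Z, mul(add(SZ, Z), SZ)), add(mul(SZ, SSZ), mul(Z, Z))))))
  →15  S(S(add(Z, mul(add(Z, mul(add(SZ, Z), SZ)), add(mul(SZ, SSZ), mul(Z, Z))))))
  →16  S(S(mul(add(Z, mul(add(SZ, Z), SZ)), add(mul(SZ, SSZ), mul(Z, Z)))))
  →17  S(S(mul(mul(add(SZ, Z), SZ), add(mul(SZ, SSZ), mul(Z, Z)))))
  →18  S(S(mul(mul(S(add(Z, Z)), SZ), add(mul(SZ, SSZ), mul(Z, Z)))))
  →19  S(S(mul(add(SZ, mul(add(Z, Z), SZ)), add(mul(SZ, SSZ), mul(Z, Z)))))
  →20  S(S(mul(S(add(Z, mul(add(Z, Z), SZ))), add(mul(SZ, SSZ), mul(Z, Z)))))
  →21  S(S(add(add(mul(SZ, SSZ), mul(Z, Z)), mul(add(Z, mul(add(Z, Z), SZ)), add(mul(SZ, SSZ), mul(Z, Z))))))
  →22  S(S(add(add(add(SSZ, mul(Z, SSZ)), mul(Z, Z)), mul(add(Z, mul(add(Z, Z), SZ)), add(mul(SZ, SSZ), mul(Z, Z))))))
  →23  S(S(add(add(S(add(SZ, mul(Z, SSZ))), mul(Z, Z)), mul(add(Z, mul(add(Z, Z), SZ)), add(mul(SZ, SSZ), mul(Z, Z))))))
  →24  S(S(add(S(add(add(SZ, mul(Z, SSZ)), mul(Z, Z))), mul(add(Z, mul(add(Z, Z), SZ)), add(mul(SZ, SSZ), mul(Z, Z))))))
  →25  S(S(S(add(add(add(SZ, mul(Z, SSZ)), mul(Z, Z)), mul(add(Z, mul(add(Z, Z), SZ)), add(mul(SZ, SSZ), mul(Z, Z)))))))
  →26  S(S(S(add(add(S(add(Z, mul(Z, SSZ))), mul(Z, Z)), mul(add(Z, mul(add(Z, Z), SZ)), add(mul(SZ, SSZ), mul(Z, Z)))))))
  →27  S(S(S(add(S(add(add(Z, mul(Z, SSZ)), mul(Z, Z))), mul(add(Z, mul(add(Z, Z), SZ)), add(mul(SZ, SSZ), mul(Z, Z)))))))
  →28  S(S(S(S(add(add(add(Z, mul(Z, SSZ)), mul(Z, Z)), mul(add(Z, mul(add(Z, Z), SZ)), add(mul(SZ, SSZ), mul(Z, Z))))))))
  →29  S(S(S(S(add(add(mul(Z, SSZ), mul(Z, Z)), mul(add(Z, mul(add(Z, Z), SZ)), add(mul(SZ, SSZ), mul(Z, Z))))))))
  →30  S(S(S(S(add(add(Z, mul(Z, Z)), mul(add(Z, mul(add(Z, Z), SZ)), add(mul(SZ, SSZ), mul(Z, Z))))))))
  →31  S(S(S(S(add(mul(Z, Z), mul(add(Z, mul(add(Z, Z), SZ)), add(mul(SZ, SSZ), mul(Z, Z))))))))
  →32  S(S(S(S(add(Z, mul(add(Z, mul(add(Z, Z), SZ)), add(mul(SZ, SSZ), mul(Z, Z))))))))
  →33  S(S(S(S(mul(add(Z, mul(add(Z, Z), SZ)), add(mul(SZ, SSZ), mul(Z, Z)))))))
  →34  S(S(S(S(mul(mul(add(Z, Z), SZ), add(mul(SZ, SSZ), mul(Z, Z)))))))
  →35  S(S(S(S(mul(mul(Z, SZ), add(mul(SZ, SSZ), mul(Z, Z)))))))
  →36  S(S(S(S(mul(Z, add(mul(SZ, SSZ), mul(Z, Z)))))))
  →37  S^4(Z)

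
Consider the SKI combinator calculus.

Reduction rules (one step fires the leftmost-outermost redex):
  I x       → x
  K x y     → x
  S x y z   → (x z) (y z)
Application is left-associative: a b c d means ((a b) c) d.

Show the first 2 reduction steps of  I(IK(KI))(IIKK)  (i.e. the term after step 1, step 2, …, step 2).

  start: I(IK(KI))(IIKK)
  step 1: IK(KI)(IIKK)
  step 2: K(KI)(IIKK)

Answer: after 2 steps: K(KI)(IIKK)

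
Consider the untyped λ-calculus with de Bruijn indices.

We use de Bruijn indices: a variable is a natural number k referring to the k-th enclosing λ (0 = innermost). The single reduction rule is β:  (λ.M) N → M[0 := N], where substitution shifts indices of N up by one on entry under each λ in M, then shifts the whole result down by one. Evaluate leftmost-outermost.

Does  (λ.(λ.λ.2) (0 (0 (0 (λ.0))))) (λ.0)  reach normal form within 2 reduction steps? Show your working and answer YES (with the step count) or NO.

  start: (λ.(λ.λ.2) (0 (0 (0 (λ.0))))) (λ.0)
  step 1: (λ.λ.λ.0) ((λ.0) ((λ.0) ((λ.0) (λ.0))))
  step 2: λ.λ.0

Answer: YES — reaches normal form λ.λ.0 in 2 ≤ 2 steps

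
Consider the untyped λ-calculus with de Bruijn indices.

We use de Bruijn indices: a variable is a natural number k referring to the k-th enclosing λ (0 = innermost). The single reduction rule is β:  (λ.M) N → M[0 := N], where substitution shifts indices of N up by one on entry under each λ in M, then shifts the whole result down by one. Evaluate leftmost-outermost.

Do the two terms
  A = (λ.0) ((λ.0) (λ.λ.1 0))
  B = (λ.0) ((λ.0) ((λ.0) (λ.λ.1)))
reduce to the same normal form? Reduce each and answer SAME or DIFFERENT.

Answer: DIFFERENT — A ⇓ λ.λ.1 0, B ⇓ λ.λ.1

Working:
Term A:
  start: (λ.0) ((λ.0) (λ.λ.1 0))
  [1] (λ.0) (λ.λ.1 0)
  [2] λ.λ.1 0

Term B:
  start: (λ.0) ((λ.0) ((λ.0) (λ.λ.1)))
  [1] (λ.0) ((λ.0) (λ.λ.1))
  [2] (λ.0) (λ.λ.1)
  [3] λ.λ.1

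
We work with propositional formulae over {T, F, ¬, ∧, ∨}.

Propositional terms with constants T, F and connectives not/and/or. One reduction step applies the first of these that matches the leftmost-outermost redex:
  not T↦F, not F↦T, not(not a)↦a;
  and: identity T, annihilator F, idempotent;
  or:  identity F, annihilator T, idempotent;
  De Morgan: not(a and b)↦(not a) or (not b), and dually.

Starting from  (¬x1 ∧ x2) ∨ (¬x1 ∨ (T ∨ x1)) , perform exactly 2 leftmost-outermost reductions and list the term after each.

  start: (¬x1 ∧ x2) ∨ (¬x1 ∨ (T ∨ x1))
  [1] (¬x1 ∧ x2) ∨ (¬x1 ∨ T)
  [2] (¬x1 ∧ x2) ∨ T

Answer: after 2 steps: (¬x1 ∧ x2) ∨ T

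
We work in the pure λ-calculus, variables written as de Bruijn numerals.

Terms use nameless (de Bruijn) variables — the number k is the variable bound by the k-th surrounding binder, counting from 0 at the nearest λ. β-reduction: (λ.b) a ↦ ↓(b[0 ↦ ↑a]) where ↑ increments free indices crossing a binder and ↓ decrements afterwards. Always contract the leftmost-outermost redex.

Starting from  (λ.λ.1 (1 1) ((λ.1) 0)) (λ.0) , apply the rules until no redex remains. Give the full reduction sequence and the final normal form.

Answer: normal form = λ.0  (in 5 steps)

Working:
  start: (λ.λ.1 (1 1) ((λ.1) 0)) (λ.0)
  →1  λ.(λ.0) ((λ.0) (λ.0)) ((λ.1) 0)
  →2  λ.(λ.0) (λ.0) ((λ.1) 0)
  →3  λ.(λ.0) ((λ.1) 0)
  →4  λ.(λ.1) 0
  →5  λ.0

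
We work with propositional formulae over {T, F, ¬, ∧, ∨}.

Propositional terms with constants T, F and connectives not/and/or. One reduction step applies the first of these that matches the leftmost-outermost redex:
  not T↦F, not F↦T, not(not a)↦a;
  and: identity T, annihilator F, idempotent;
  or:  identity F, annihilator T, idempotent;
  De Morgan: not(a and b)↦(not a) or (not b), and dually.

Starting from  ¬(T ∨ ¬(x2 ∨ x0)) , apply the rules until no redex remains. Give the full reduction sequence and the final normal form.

Answer: normal form = F  (in 3 steps)

Reduction:
  start: ¬(T ∨ ¬(x2 ∨ x0))
  step 1: ¬T ∧ ¬¬(x2 ∨ x0)
  step 2: F ∧ ¬¬(x2 ∨ x0)
  step 3: F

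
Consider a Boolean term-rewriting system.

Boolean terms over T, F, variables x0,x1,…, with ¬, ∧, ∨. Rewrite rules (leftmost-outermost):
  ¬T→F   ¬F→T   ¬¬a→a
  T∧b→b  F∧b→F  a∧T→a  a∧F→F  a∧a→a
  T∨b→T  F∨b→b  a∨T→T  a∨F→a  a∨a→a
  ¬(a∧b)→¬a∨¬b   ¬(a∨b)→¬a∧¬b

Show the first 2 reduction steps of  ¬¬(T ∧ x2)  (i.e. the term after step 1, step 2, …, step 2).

Answer: after 2 steps: x2

Working:
  start: ¬¬(T ∧ x2)
  [1] T ∧ x2
  [2] x2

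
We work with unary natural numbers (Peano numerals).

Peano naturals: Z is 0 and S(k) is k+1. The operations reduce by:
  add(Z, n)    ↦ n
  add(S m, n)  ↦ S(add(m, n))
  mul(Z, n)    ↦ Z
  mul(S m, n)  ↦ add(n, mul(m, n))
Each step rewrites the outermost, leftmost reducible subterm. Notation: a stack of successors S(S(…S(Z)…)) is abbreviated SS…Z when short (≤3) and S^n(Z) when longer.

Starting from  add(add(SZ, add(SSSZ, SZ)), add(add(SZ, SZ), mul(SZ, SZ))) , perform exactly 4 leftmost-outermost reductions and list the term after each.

Answer: after 4 steps: S(add(S(add(SSZ, SZ)), add(add(SZ, SZ), mul(SZ, SZ))))

Derivation:
  start: add(add(SZ, add(SSSZ, SZ)), add(add(SZ, SZ), mul(SZ, SZ)))
  [1] add(S(add(Z, add(SSSZ, SZ))), add(add(SZ, SZ), mul(SZ, SZ)))
  [2] S(add(add(Z, add(SSSZ, SZ)), add(add(SZ, SZ), mul(SZ, SZ))))
  [3] S(add(add(SSSZ, SZ), add(add(SZ, SZ), mul(SZ, SZ))))
  [4] S(add(S(add(SSZ, SZ)), add(add(SZ, SZ), mul(SZ, SZ))))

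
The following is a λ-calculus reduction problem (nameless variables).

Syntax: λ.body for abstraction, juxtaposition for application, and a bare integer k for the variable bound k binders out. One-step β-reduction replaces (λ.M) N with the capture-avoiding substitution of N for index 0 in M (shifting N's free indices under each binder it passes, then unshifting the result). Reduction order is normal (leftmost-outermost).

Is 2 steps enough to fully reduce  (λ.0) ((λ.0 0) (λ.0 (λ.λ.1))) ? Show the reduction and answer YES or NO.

Answer: NO — after 2 steps the term is (λ.0 (λ.λ.1)) (λ.0 (λ.λ.1)), not yet normal

Reduction:
  start: (λ.0) ((λ.0 0) (λ.0 (λ.λ.1)))
  →1  (λ.0 0) (λ.0 (λ.λ.1))
  →2  (λ.0 (λ.λ.1)) (λ.0 (λ.λ.1))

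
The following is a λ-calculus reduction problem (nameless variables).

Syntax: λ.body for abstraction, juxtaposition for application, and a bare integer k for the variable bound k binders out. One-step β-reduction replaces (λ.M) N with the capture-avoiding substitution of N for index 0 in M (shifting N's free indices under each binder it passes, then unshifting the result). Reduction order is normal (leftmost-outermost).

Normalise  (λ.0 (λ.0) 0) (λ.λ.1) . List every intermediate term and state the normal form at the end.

Answer: normal form = λ.0  (in 3 steps)

Derivation:
  start: (λ.0 (λ.0) 0) (λ.λ.1)
  →1  (λ.λ.1) (λ.0) (λ.λ.1)
  →2  (λ.λ.0) (λ.λ.1)
  →3  λ.0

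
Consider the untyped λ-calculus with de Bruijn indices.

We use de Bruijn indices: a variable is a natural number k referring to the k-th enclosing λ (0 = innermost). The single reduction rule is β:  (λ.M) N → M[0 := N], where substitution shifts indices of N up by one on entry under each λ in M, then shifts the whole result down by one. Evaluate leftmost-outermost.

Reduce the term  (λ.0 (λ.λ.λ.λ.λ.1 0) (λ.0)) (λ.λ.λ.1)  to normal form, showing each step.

Answer: normal form = λ.λ.0  (in 3 steps)

Reduction:
  start: (λ.0 (λ.λ.λ.λ.λ.1 0) (λ.0)) (λ.λ.λ.1)
  [1] (λ.λ.λ.1) (λ.λ.λ.λ.λ.1 0) (λ.0)
  [2] (λ.λ.1) (λ.0)
  [3] λ.λ.0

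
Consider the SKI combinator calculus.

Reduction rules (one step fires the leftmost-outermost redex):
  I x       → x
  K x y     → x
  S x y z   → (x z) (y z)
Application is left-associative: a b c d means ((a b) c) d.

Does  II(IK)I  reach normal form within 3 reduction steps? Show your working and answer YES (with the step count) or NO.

  start: II(IK)I
  [1] I(IK)I
  [2] IKI
  [3] KI

Answer: YES — reaches normal form KI in 3 ≤ 3 steps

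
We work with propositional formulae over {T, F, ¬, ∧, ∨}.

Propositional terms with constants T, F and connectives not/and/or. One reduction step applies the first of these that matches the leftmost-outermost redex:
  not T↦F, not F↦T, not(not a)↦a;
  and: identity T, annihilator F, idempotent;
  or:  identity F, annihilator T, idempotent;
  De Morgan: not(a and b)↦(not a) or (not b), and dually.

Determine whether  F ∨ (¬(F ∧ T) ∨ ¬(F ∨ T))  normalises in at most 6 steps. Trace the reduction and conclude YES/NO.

Answer: YES — reaches normal form T in 5 ≤ 6 steps

Working:
  start: F ∨ (¬(F ∧ T) ∨ ¬(F ∨ T))
  →1  ¬(F ∧ T) ∨ ¬(F ∨ T)
  →2  (¬F ∨ ¬T) ∨ ¬(F ∨ T)
  →3  (T ∨ ¬T) ∨ ¬(F ∨ T)
  →4  T ∨ ¬(F ∨ T)
  →5  T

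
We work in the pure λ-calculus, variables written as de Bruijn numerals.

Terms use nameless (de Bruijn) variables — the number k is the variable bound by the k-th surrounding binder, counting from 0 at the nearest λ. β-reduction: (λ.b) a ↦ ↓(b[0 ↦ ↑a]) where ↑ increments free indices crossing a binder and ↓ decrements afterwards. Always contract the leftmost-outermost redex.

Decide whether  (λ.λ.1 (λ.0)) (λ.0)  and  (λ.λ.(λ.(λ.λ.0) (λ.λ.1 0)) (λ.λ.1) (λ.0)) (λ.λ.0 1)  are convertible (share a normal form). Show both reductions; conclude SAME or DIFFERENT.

Term A:
  start: (λ.λ.1 (λ.0)) (λ.0)
  →1  λ.(λ.0) (λ.0)
  →2  λ.λ.0

Term B:
  start: (λ.λ.(λ.(λ.λ.0) (λ.λ.1 0)) (λ.λ.1) (λ.0)) (λ.λ.0 1)
  →1  λ.(λ.(λ.λ.0) (λ.λ.1 0)) (λ.λ.1) (λ.0)
  →2  λ.(λ.λ.0) (λ.λ.1 0) (λ.0)
  →3  λ.(λ.0) (λ.0)
  →4  λ.λ.0

Answer: SAME — A ⇓ λ.λ.0, B ⇓ λ.λ.0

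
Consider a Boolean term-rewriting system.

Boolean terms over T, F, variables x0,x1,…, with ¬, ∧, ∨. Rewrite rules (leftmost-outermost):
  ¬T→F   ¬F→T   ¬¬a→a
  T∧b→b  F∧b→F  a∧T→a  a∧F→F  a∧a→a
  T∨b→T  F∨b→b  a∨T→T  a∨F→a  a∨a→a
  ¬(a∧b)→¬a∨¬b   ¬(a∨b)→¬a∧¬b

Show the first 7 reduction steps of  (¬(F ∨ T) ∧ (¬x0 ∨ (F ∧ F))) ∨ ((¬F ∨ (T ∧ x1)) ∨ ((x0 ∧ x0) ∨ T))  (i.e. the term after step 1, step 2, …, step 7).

Answer: after 7 steps: (T ∨ (T ∧ x1)) ∨ ((x0 ∧ x0) ∨ T)

Derivation:
  start: (¬(F ∨ T) ∧ (¬x0 ∨ (F ∧ F))) ∨ ((¬F ∨ (T ∧ x1)) ∨ ((x0 ∧ x0) ∨ T))
  step 1: ((¬F ∧ ¬T) ∧ (¬x0 ∨ (F ∧ F))) ∨ ((¬F ∨ (T ∧ x1)) ∨ ((x0 ∧ x0) ∨ T))
  step 2: ((T ∧ ¬T) ∧ (¬x0 ∨ (F ∧ F))) ∨ ((¬F ∨ (T ∧ x1)) ∨ ((x0 ∧ x0) ∨ T))
  step 3: (¬T ∧ (¬x0 ∨ (F ∧ F))) ∨ ((¬F ∨ (T ∧ x1)) ∨ ((x0 ∧ x0) ∨ T))
  step 4: (F ∧ (¬x0 ∨ (F ∧ F))) ∨ ((¬F ∨ (T ∧ x1)) ∨ ((x0 ∧ x0) ∨ T))
  step 5: F ∨ ((¬F ∨ (T ∧ x1)) ∨ ((x0 ∧ x0) ∨ T))
  step 6: (¬F ∨ (T ∧ x1)) ∨ ((x0 ∧ x0) ∨ T)
  step 7: (T ∨ (T ∧ x1)) ∨ ((x0 ∧ x0) ∨ T)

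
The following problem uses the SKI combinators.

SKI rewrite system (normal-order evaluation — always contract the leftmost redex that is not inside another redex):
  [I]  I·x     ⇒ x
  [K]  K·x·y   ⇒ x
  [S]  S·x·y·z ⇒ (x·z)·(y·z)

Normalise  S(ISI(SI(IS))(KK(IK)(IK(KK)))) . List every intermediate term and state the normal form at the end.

Answer: normal form = S(K(KK))  (in 6 steps)

Working:
  start: S(ISI(SI(IS))(KK(IK)(IK(KK))))
  →1  S(SI(SI(IS))(KK(IK)(IK(KK))))
  →2  S(I(KK(IK)(IK(KK)))(SI(IS)(KK(IK)(IK(KK)))))
  →3  S(KK(IK)(IK(KK))(SI(IS)(KK(IK)(IK(KK)))))
  →4  S(K(IK(KK))(SI(IS)(KK(IK)(IK(KK)))))
  →5  S(IK(KK))
  →6  S(K(KK))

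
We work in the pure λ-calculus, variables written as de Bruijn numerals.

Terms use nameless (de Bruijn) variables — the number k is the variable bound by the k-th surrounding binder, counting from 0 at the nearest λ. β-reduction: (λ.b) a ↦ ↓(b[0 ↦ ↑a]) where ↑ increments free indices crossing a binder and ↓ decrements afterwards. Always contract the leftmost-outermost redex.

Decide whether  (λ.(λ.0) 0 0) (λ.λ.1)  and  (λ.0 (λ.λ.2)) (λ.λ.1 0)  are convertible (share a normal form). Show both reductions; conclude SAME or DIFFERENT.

Answer: DIFFERENT — A ⇓ λ.λ.λ.1, B ⇓ λ.λ.λ.λ.1 0

Derivation:
Term A:
  start: (λ.(λ.0) 0 0) (λ.λ.1)
  →1  (λ.0) (λ.λ.1) (λ.λ.1)
  →2  (λ.λ.1) (λ.λ.1)
  →3  λ.λ.λ.1

Term B:
  start: (λ.0 (λ.λ.2)) (λ.λ.1 0)
  →1  (λ.λ.1 0) (λ.λ.λ.λ.1 0)
  →2  λ.(λ.λ.λ.λ.1 0) 0
  →3  λ.λ.λ.λ.1 0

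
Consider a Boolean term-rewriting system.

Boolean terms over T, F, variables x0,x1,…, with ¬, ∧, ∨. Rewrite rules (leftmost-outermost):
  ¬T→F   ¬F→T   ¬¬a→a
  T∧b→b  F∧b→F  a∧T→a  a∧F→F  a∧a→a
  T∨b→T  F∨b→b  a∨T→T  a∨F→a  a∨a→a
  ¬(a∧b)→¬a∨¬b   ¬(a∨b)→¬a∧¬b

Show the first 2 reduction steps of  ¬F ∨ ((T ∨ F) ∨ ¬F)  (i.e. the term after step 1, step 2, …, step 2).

  start: ¬F ∨ ((T ∨ F) ∨ ¬F)
  step 1: T ∨ ((T ∨ F) ∨ ¬F)
  step 2: T

Answer: after 2 steps: T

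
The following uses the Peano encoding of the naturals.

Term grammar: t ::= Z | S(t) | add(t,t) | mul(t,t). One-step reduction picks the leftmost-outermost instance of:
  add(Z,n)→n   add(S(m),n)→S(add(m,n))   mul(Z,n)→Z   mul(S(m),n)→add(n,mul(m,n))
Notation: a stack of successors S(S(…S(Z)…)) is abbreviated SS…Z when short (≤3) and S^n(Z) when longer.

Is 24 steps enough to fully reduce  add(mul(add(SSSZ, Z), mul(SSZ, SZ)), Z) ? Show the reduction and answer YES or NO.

Answer: NO — after 24 steps the term is S(S(S(add(S(add(add(Z, mul(Z, SZ)), mul(add(SZ, Z), mul(SSZ, SZ)))), Z)))), not yet normal

Derivation:
  start: add(mul(add(SSSZ, Z), mul(SSZ, SZ)), Z)
  step 1: add(mul(S(add(SSZ, Z)), mul(SSZ, SZ)), Z)
  step 2: add(add(mul(SSZ, SZ), mul(add(SSZ, Z), mul(SSZ, SZ))), Z)
  step 3: add(add(add(SZ, mul(SZ, SZ)), mul(add(SSZ, Z), mul(SSZ, SZ))), Z)
  step 4: add(add(S(add(Z, mul(SZ, SZ))), mul(add(SSZ, Z), mul(SSZ, SZ))), Z)
  step 5: add(S(add(add(Z, mul(SZ, SZ)), mul(add(SSZ, Z), mul(SSZ, SZ)))), Z)
  step 6: S(add(add(add(Z, mul(SZ, SZ)), mul(add(SSZ, Z), mul(SSZ, SZ))), Z))
  step 7: S(add(add(mul(SZ, SZ), mul(add(SSZ, Z), mul(SSZ, SZ))), Z))
  step 8: S(add(add(add(SZ, mul(Z, SZ)), mul(add(SSZ, Z), mul(SSZ, SZ))), Z))
  step 9: S(add(add(S(add(Z, mul(Z, SZ))), mul(add(SSZ, Z), mul(SSZ, SZ))), Z))
  step 10: S(add(S(add(add(Z, mul(Z, SZ)), mul(add(SSZ, Z), mul(SSZ, SZ)))), Z))
  step 11: S(S(add(add(add(Z, mul(Z, SZ)), mul(add(SSZ, Z), mul(SSZ, SZ))), Z)))
  step 12: S(S(add(add(mul(Z, SZ), mul(add(SSZ, Z), mul(SSZ, SZ))), Z)))
  step 13: S(S(add(add(Z, mul(add(SSZ, Z), mul(SSZ, SZ))), Z)))
  step 14: S(S(add(mul(add(SSZ, Z), mul(SSZ, SZ)), Z)))
  step 15: S(S(add(mul(S(add(SZ, Z)), mul(SSZ, SZ)), Z)))
  step 16: S(S(add(add(mul(SSZ, SZ), mul(add(SZ, Z), mul(SSZ, SZ))), Z)))
  step 17: S(S(add(add(add(SZ, mul(SZ, SZ)), mul(add(SZ, Z), mul(SSZ, SZ))), Z)))
  step 18: S(S(add(add(S(add(Z, mul(SZ, SZ))), mul(add(SZ, Z), mul(SSZ, SZ))), Z)))
  step 19: S(S(add(S(add(add(Z, mul(SZ, SZ)), mul(add(SZ, Z), mul(SSZ, SZ)))), Z)))
  step 20: S(S(S(add(add(add(Z, mul(SZ, SZ)), mul(add(SZ, Z), mul(SSZ, SZ))), Z))))
  step 21: S(S(S(add(add(mul(SZ, SZ), mul(add(SZ, Z), mul(SSZ, SZ))), Z))))
  step 22: S(S(S(add(add(add(SZ, mul(Z, SZ)), mul(add(SZ, Z), mul(SSZ, SZ))), Z))))
  step 23: S(S(S(add(add(S(add(Z, mul(Z, SZ))), mul(add(SZ, Z), mul(SSZ, SZ))), Z))))
  step 24: S(S(S(add(S(add(add(Z, mul(Z, SZ)), mul(add(SZ, Z), mul(SSZ, SZ)))), Z))))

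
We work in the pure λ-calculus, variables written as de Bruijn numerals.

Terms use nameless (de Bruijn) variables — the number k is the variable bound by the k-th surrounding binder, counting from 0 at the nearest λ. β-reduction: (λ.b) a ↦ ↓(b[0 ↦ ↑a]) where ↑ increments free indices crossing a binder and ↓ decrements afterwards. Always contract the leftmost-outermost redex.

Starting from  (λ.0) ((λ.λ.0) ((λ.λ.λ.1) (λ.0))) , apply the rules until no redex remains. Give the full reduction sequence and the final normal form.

  start: (λ.0) ((λ.λ.0) ((λ.λ.λ.1) (λ.0)))
  step 1: (λ.λ.0) ((λ.λ.λ.1) (λ.0))
  step 2: λ.0

Answer: normal form = λ.0  (in 2 steps)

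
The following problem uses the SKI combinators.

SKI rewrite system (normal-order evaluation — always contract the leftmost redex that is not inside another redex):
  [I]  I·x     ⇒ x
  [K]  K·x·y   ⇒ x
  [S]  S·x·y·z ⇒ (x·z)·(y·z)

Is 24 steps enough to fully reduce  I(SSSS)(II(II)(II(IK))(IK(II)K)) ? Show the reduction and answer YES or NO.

Answer: YES — reaches normal form S(KI)(SS(KI)) in 23 ≤ 24 steps

Working:
  start: I(SSSS)(II(II)(II(IK))(IK(II)K))
  →1  SSSS(II(II)(II(IK))(IK(II)K))
  →2  SS(SS)(II(II)(II(IK))(IK(II)K))
  →3  S(II(II)(II(IK))(IK(II)K))(SS(II(II)(II(IK))(IK(II)K)))
  →4  S(I(II)(II(IK))(IK(II)K))(SS(II(II)(II(IK))(IK(II)K)))
  →5  S(II(II(IK))(IK(II)K))(SS(II(II)(II(IK))(IK(II)K)))
  →6  S(I(II(IK))(IK(II)K))(SS(II(II)(II(IK))(IK(II)K)))
  →7  S(II(IK)(IK(II)K))(SS(II(II)(II(IK))(IK(II)K)))
  →8  S(I(IK)(IK(II)K))(SS(II(II)(II(IK))(IK(II)K)))
  →9  S(IK(IK(II)K))(SS(II(II)(II(IK))(IK(II)K)))
  →10  S(K(IK(II)K))(SS(II(II)(II(IK))(IK(II)K)))
  →11  S(K(K(II)K))(SS(II(II)(II(IK))(IK(II)K)))
  →12  S(K(II))(SS(II(II)(II(IK))(IK(II)K)))
  →13  S(KI)(SS(II(II)(II(IK))(IK(II)K)))
  →14  S(KI)(SS(I(II)(II(IK))(IK(II)K)))
  →15  S(KI)(SS(II(II(IK))(IK(II)K)))
  →16  S(KI)(SS(I(II(IK))(IK(II)K)))
  →17  S(KI)(SS(II(IK)(IK(II)K)))
  →18  S(KI)(SS(I(IK)(IK(II)K)))
  →19  S(KI)(SS(IK(IK(II)K)))
  →20  S(KI)(SS(K(IK(II)K)))
  →21  S(KI)(SS(K(K(II)K)))
  →22  S(KI)(SS(K(II)))
  →23  S(KI)(SS(KI))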